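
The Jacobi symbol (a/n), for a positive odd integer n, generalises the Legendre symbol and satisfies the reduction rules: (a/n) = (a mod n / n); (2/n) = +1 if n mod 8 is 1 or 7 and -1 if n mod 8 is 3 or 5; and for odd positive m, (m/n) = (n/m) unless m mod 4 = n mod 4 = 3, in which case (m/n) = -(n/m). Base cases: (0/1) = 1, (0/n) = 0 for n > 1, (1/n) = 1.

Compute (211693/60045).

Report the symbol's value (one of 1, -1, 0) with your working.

1

(211693/60045): 211693 mod 60045 = 31558, so (211693/60045) = (31558/60045)
factor out 2^1: 31558 = 2^1·15779; with 60045 mod 8 = 5, (2/60045) = -1; sign now -1; continue with (15779/60045)
flip (15779/60045) -> (60045/15779): both odd, 15779 mod 4 = 3, 60045 mod 4 = 1, so the flip contributes +1; sign now -1
(60045/15779): 60045 mod 15779 = 12708, so (60045/15779) = (12708/15779)
factor out 2^2: 12708 = 2^2·3177; with 15779 mod 8 = 3, (2/15779) = -1; sign now -1; continue with (3177/15779)
flip (3177/15779) -> (15779/3177): both odd, 3177 mod 4 = 1, 15779 mod 4 = 3, so the flip contributes +1; sign now -1
(15779/3177): 15779 mod 3177 = 3071, so (15779/3177) = (3071/3177)
flip (3071/3177) -> (3177/3071): both odd, 3071 mod 4 = 3, 3177 mod 4 = 1, so the flip contributes +1; sign now -1
(3177/3071): 3177 mod 3071 = 106, so (3177/3071) = (106/3071)
factor out 2^1: 106 = 2^1·53; with 3071 mod 8 = 7, (2/3071) = +1; sign now -1; continue with (53/3071)
flip (53/3071) -> (3071/53): both odd, 53 mod 4 = 1, 3071 mod 4 = 3, so the flip contributes +1; sign now -1
(3071/53): 3071 mod 53 = 50, so (3071/53) = (50/53)
factor out 2^1: 50 = 2^1·25; with 53 mod 8 = 5, (2/53) = -1; sign now +1; continue with (25/53)
flip (25/53) -> (53/25): both odd, 25 mod 4 = 1, 53 mod 4 = 1, so the flip contributes +1; sign now +1
(53/25): 53 mod 25 = 3, so (53/25) = (3/25)
flip (3/25) -> (25/3): both odd, 3 mod 4 = 3, 25 mod 4 = 1, so the flip contributes +1; sign now +1
(25/3): 25 mod 3 = 1, so (25/3) = (1/3)
reached (1/3) = 1, so the symbol is +1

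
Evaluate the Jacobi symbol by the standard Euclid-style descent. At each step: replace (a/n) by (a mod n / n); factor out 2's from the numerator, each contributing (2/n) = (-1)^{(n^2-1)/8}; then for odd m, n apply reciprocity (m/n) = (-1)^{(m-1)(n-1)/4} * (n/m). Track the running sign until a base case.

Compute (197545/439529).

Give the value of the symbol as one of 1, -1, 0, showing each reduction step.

1

reciprocity: (197545/439529) = +1·(439529/197545) since 197545 mod 4 = 1, 439529 mod 4 = 1; sign now +1
(439529/197545) = (44439/197545)   [reduce mod 197545]
reciprocity: (44439/197545) = +1·(197545/44439) since 44439 mod 4 = 3, 197545 mod 4 = 1; sign now +1
(197545/44439) = (19789/44439)   [reduce mod 44439]
reciprocity: (19789/44439) = +1·(44439/19789) since 19789 mod 4 = 1, 44439 mod 4 = 3; sign now +1
(44439/19789) = (4861/19789)   [reduce mod 19789]
reciprocity: (4861/19789) = +1·(19789/4861) since 4861 mod 4 = 1, 19789 mod 4 = 1; sign now +1
(19789/4861) = (345/4861)   [reduce mod 4861]
reciprocity: (345/4861) = +1·(4861/345) since 345 mod 4 = 1, 4861 mod 4 = 1; sign now +1
(4861/345) = (31/345)   [reduce mod 345]
reciprocity: (31/345) = +1·(345/31) since 31 mod 4 = 3, 345 mod 4 = 1; sign now +1
(345/31) = (4/31)   [reduce mod 31]
4 = 2^2·1; (2/31) = +1 since 31 mod 8 = 7, so (4/31) = (+1)^2·(1/31); sign now +1
(1/31) = 1; final value = sign = +1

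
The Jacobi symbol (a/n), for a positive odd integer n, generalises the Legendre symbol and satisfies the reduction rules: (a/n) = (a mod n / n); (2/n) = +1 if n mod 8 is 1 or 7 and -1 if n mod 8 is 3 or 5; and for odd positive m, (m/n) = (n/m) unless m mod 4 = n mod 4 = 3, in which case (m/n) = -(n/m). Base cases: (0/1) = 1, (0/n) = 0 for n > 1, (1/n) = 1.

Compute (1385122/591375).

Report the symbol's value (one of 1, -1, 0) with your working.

(1385122/591375) = (202372/591375)   [reduce mod 591375]
202372 = 2^2·50593; (2/591375) = +1 since 591375 mod 8 = 7, so (202372/591375) = (+1)^2·(50593/591375); sign now +1
reciprocity: (50593/591375) = +1·(591375/50593) since 50593 mod 4 = 1, 591375 mod 4 = 3; sign now +1
(591375/50593) = (34852/50593)   [reduce mod 50593]
34852 = 2^2·8713; (2/50593) = +1 since 50593 mod 8 = 1, so (34852/50593) = (+1)^2·(8713/50593); sign now +1
reciprocity: (8713/50593) = +1·(50593/8713) since 8713 mod 4 = 1, 50593 mod 4 = 1; sign now +1
(50593/8713) = (7028/8713)   [reduce mod 8713]
7028 = 2^2·1757; (2/8713) = +1 since 8713 mod 8 = 1, so (7028/8713) = (+1)^2·(1757/8713); sign now +1
reciprocity: (1757/8713) = +1·(8713/1757) since 1757 mod 4 = 1, 8713 mod 4 = 1; sign now +1
(8713/1757) = (1685/1757)   [reduce mod 1757]
reciprocity: (1685/1757) = +1·(1757/1685) since 1685 mod 4 = 1, 1757 mod 4 = 1; sign now +1
(1757/1685) = (72/1685)   [reduce mod 1685]
72 = 2^3·9; (2/1685) = -1 since 1685 mod 8 = 5, so (72/1685) = (-1)^3·(9/1685); sign now -1
reciprocity: (9/1685) = +1·(1685/9) since 9 mod 4 = 1, 1685 mod 4 = 1; sign now -1
(1685/9) = (2/9)   [reduce mod 9]
2 = 2^1·1; (2/9) = +1 since 9 mod 8 = 1, so (2/9) = (+1)^1·(1/9); sign now -1
(1/9) = 1; final value = sign = -1

-1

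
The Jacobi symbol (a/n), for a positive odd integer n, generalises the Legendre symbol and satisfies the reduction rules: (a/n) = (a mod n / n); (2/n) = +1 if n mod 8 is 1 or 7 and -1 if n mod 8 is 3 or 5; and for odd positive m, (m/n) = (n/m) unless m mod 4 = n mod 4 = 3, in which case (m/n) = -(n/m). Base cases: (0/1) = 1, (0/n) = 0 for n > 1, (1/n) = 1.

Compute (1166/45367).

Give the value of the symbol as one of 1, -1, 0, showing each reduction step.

-1

1166 = 2^1·583; (2/45367) = +1 since 45367 mod 8 = 7, so (1166/45367) = (+1)^1·(583/45367); sign now +1
reciprocity: (583/45367) = -1·(45367/583) since 583 mod 4 = 3, 45367 mod 4 = 3; sign now -1
(45367/583) = (476/583)   [reduce mod 583]
476 = 2^2·119; (2/583) = +1 since 583 mod 8 = 7, so (476/583) = (+1)^2·(119/583); sign now -1
reciprocity: (119/583) = -1·(583/119) since 119 mod 4 = 3, 583 mod 4 = 3; sign now +1
(583/119) = (107/119)   [reduce mod 119]
reciprocity: (107/119) = -1·(119/107) since 107 mod 4 = 3, 119 mod 4 = 3; sign now -1
(119/107) = (12/107)   [reduce mod 107]
12 = 2^2·3; (2/107) = -1 since 107 mod 8 = 3, so (12/107) = (-1)^2·(3/107); sign now -1
reciprocity: (3/107) = -1·(107/3) since 3 mod 4 = 3, 107 mod 4 = 3; sign now +1
(107/3) = (2/3)   [reduce mod 3]
2 = 2^1·1; (2/3) = -1 since 3 mod 8 = 3, so (2/3) = (-1)^1·(1/3); sign now -1
(1/3) = 1; final value = sign = -1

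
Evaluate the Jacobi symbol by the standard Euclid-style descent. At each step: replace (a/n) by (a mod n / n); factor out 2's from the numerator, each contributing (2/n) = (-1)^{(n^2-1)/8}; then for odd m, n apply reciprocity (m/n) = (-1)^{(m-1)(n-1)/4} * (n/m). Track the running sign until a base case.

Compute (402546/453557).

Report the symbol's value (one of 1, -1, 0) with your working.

factor out 2^1: 402546 = 2^1·201273; with 453557 mod 8 = 5, (2/453557) = -1; sign now -1; continue with (201273/453557)
flip (201273/453557) -> (453557/201273): both odd, 201273 mod 4 = 1, 453557 mod 4 = 1, so the flip contributes +1; sign now -1
(453557/201273): 453557 mod 201273 = 51011, so (453557/201273) = (51011/201273)
flip (51011/201273) -> (201273/51011): both odd, 51011 mod 4 = 3, 201273 mod 4 = 1, so the flip contributes +1; sign now -1
(201273/51011): 201273 mod 51011 = 48240, so (201273/51011) = (48240/51011)
factor out 2^4: 48240 = 2^4·3015; with 51011 mod 8 = 3, (2/51011) = -1; sign now -1; continue with (3015/51011)
flip (3015/51011) -> (51011/3015): both odd, 3015 mod 4 = 3, 51011 mod 4 = 3, so the flip contributes -1; sign now +1
(51011/3015): 51011 mod 3015 = 2771, so (51011/3015) = (2771/3015)
flip (2771/3015) -> (3015/2771): both odd, 2771 mod 4 = 3, 3015 mod 4 = 3, so the flip contributes -1; sign now -1
(3015/2771): 3015 mod 2771 = 244, so (3015/2771) = (244/2771)
factor out 2^2: 244 = 2^2·61; with 2771 mod 8 = 3, (2/2771) = -1; sign now -1; continue with (61/2771)
flip (61/2771) -> (2771/61): both odd, 61 mod 4 = 1, 2771 mod 4 = 3, so the flip contributes +1; sign now -1
(2771/61): 2771 mod 61 = 26, so (2771/61) = (26/61)
factor out 2^1: 26 = 2^1·13; with 61 mod 8 = 5, (2/61) = -1; sign now +1; continue with (13/61)
flip (13/61) -> (61/13): both odd, 13 mod 4 = 1, 61 mod 4 = 1, so the flip contributes +1; sign now +1
(61/13): 61 mod 13 = 9, so (61/13) = (9/13)
flip (9/13) -> (13/9): both odd, 9 mod 4 = 1, 13 mod 4 = 1, so the flip contributes +1; sign now +1
(13/9): 13 mod 9 = 4, so (13/9) = (4/9)
factor out 2^2: 4 = 2^2·1; with 9 mod 8 = 1, (2/9) = +1; sign now +1; continue with (1/9)
reached (1/9) = 1, so the symbol is +1

1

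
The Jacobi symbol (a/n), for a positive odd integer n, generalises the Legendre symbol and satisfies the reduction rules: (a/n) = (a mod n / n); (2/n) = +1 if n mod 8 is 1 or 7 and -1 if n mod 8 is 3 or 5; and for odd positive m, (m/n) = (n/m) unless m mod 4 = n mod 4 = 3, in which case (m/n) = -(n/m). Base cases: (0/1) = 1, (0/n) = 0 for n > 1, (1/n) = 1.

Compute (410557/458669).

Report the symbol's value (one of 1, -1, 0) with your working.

-1

flip (410557/458669) -> (458669/410557): both odd, 410557 mod 4 = 1, 458669 mod 4 = 1, so the flip contributes +1; sign now +1
(458669/410557): 458669 mod 410557 = 48112, so (458669/410557) = (48112/410557)
factor out 2^4: 48112 = 2^4·3007; with 410557 mod 8 = 5, (2/410557) = -1; sign now +1; continue with (3007/410557)
flip (3007/410557) -> (410557/3007): both odd, 3007 mod 4 = 3, 410557 mod 4 = 1, so the flip contributes +1; sign now +1
(410557/3007): 410557 mod 3007 = 1605, so (410557/3007) = (1605/3007)
flip (1605/3007) -> (3007/1605): both odd, 1605 mod 4 = 1, 3007 mod 4 = 3, so the flip contributes +1; sign now +1
(3007/1605): 3007 mod 1605 = 1402, so (3007/1605) = (1402/1605)
factor out 2^1: 1402 = 2^1·701; with 1605 mod 8 = 5, (2/1605) = -1; sign now -1; continue with (701/1605)
flip (701/1605) -> (1605/701): both odd, 701 mod 4 = 1, 1605 mod 4 = 1, so the flip contributes +1; sign now -1
(1605/701): 1605 mod 701 = 203, so (1605/701) = (203/701)
flip (203/701) -> (701/203): both odd, 203 mod 4 = 3, 701 mod 4 = 1, so the flip contributes +1; sign now -1
(701/203): 701 mod 203 = 92, so (701/203) = (92/203)
factor out 2^2: 92 = 2^2·23; with 203 mod 8 = 3, (2/203) = -1; sign now -1; continue with (23/203)
flip (23/203) -> (203/23): both odd, 23 mod 4 = 3, 203 mod 4 = 3, so the flip contributes -1; sign now +1
(203/23): 203 mod 23 = 19, so (203/23) = (19/23)
flip (19/23) -> (23/19): both odd, 19 mod 4 = 3, 23 mod 4 = 3, so the flip contributes -1; sign now -1
(23/19): 23 mod 19 = 4, so (23/19) = (4/19)
factor out 2^2: 4 = 2^2·1; with 19 mod 8 = 3, (2/19) = -1; sign now -1; continue with (1/19)
reached (1/19) = 1, so the symbol is -1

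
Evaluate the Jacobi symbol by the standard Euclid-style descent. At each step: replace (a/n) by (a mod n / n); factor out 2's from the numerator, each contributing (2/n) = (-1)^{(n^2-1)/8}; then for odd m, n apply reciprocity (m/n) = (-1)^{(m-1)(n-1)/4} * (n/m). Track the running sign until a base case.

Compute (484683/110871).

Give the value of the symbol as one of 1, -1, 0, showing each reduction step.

0

(484683/110871): 484683 mod 110871 = 41199, so (484683/110871) = (41199/110871)
flip (41199/110871) -> (110871/41199): both odd, 41199 mod 4 = 3, 110871 mod 4 = 3, so the flip contributes -1; sign now -1
(110871/41199): 110871 mod 41199 = 28473, so (110871/41199) = (28473/41199)
flip (28473/41199) -> (41199/28473): both odd, 28473 mod 4 = 1, 41199 mod 4 = 3, so the flip contributes +1; sign now -1
(41199/28473): 41199 mod 28473 = 12726, so (41199/28473) = (12726/28473)
factor out 2^1: 12726 = 2^1·6363; with 28473 mod 8 = 1, (2/28473) = +1; sign now -1; continue with (6363/28473)
flip (6363/28473) -> (28473/6363): both odd, 6363 mod 4 = 3, 28473 mod 4 = 1, so the flip contributes +1; sign now -1
(28473/6363): 28473 mod 6363 = 3021, so (28473/6363) = (3021/6363)
flip (3021/6363) -> (6363/3021): both odd, 3021 mod 4 = 1, 6363 mod 4 = 3, so the flip contributes +1; sign now -1
(6363/3021): 6363 mod 3021 = 321, so (6363/3021) = (321/3021)
flip (321/3021) -> (3021/321): both odd, 321 mod 4 = 1, 3021 mod 4 = 1, so the flip contributes +1; sign now -1
(3021/321): 3021 mod 321 = 132, so (3021/321) = (132/321)
factor out 2^2: 132 = 2^2·33; with 321 mod 8 = 1, (2/321) = +1; sign now -1; continue with (33/321)
flip (33/321) -> (321/33): both odd, 33 mod 4 = 1, 321 mod 4 = 1, so the flip contributes +1; sign now -1
(321/33): 321 mod 33 = 24, so (321/33) = (24/33)
factor out 2^3: 24 = 2^3·3; with 33 mod 8 = 1, (2/33) = +1; sign now -1; continue with (3/33)
flip (3/33) -> (33/3): both odd, 3 mod 4 = 3, 33 mod 4 = 1, so the flip contributes +1; sign now -1
(33/3): 33 mod 3 = 0, so (33/3) = (0/3)
reached (0/3); gcd(a, n) > 1, so (0/3) = 0 and the symbol is 0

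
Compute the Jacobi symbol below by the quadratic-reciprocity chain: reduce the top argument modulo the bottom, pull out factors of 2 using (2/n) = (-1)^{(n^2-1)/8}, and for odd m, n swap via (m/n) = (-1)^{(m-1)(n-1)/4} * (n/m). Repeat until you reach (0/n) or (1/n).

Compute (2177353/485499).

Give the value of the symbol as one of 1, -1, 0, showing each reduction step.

-1

(2177353/485499) = (235357/485499)   [reduce mod 485499]
reciprocity: (235357/485499) = +1·(485499/235357) since 235357 mod 4 = 1, 485499 mod 4 = 3; sign now +1
(485499/235357) = (14785/235357)   [reduce mod 235357]
reciprocity: (14785/235357) = +1·(235357/14785) since 14785 mod 4 = 1, 235357 mod 4 = 1; sign now +1
(235357/14785) = (13582/14785)   [reduce mod 14785]
13582 = 2^1·6791; (2/14785) = +1 since 14785 mod 8 = 1, so (13582/14785) = (+1)^1·(6791/14785); sign now +1
reciprocity: (6791/14785) = +1·(14785/6791) since 6791 mod 4 = 3, 14785 mod 4 = 1; sign now +1
(14785/6791) = (1203/6791)   [reduce mod 6791]
reciprocity: (1203/6791) = -1·(6791/1203) since 1203 mod 4 = 3, 6791 mod 4 = 3; sign now -1
(6791/1203) = (776/1203)   [reduce mod 1203]
776 = 2^3·97; (2/1203) = -1 since 1203 mod 8 = 3, so (776/1203) = (-1)^3·(97/1203); sign now +1
reciprocity: (97/1203) = +1·(1203/97) since 97 mod 4 = 1, 1203 mod 4 = 3; sign now +1
(1203/97) = (39/97)   [reduce mod 97]
reciprocity: (39/97) = +1·(97/39) since 39 mod 4 = 3, 97 mod 4 = 1; sign now +1
(97/39) = (19/39)   [reduce mod 39]
reciprocity: (19/39) = -1·(39/19) since 19 mod 4 = 3, 39 mod 4 = 3; sign now -1
(39/19) = (1/19)   [reduce mod 19]
(1/19) = 1; final value = sign = -1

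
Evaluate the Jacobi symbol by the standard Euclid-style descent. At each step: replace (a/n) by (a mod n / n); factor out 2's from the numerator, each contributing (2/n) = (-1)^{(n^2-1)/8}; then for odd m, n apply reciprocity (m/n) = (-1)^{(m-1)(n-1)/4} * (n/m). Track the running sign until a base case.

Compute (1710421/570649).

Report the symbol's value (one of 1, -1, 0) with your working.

(1710421/570649) = (569123/570649)   [reduce mod 570649]
reciprocity: (569123/570649) = +1·(570649/569123) since 569123 mod 4 = 3, 570649 mod 4 = 1; sign now +1
(570649/569123) = (1526/569123)   [reduce mod 569123]
1526 = 2^1·763; (2/569123) = -1 since 569123 mod 8 = 3, so (1526/569123) = (-1)^1·(763/569123); sign now -1
reciprocity: (763/569123) = -1·(569123/763) since 763 mod 4 = 3, 569123 mod 4 = 3; sign now +1
(569123/763) = (688/763)   [reduce mod 763]
688 = 2^4·43; (2/763) = -1 since 763 mod 8 = 3, so (688/763) = (-1)^4·(43/763); sign now +1
reciprocity: (43/763) = -1·(763/43) since 43 mod 4 = 3, 763 mod 4 = 3; sign now -1
(763/43) = (32/43)   [reduce mod 43]
32 = 2^5·1; (2/43) = -1 since 43 mod 8 = 3, so (32/43) = (-1)^5·(1/43); sign now +1
(1/43) = 1; final value = sign = +1

1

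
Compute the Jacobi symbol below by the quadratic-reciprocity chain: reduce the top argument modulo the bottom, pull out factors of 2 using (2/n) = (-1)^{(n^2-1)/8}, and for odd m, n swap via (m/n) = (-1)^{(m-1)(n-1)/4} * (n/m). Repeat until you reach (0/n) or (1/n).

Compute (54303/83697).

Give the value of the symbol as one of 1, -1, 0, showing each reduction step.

flip (54303/83697) -> (83697/54303): both odd, 54303 mod 4 = 3, 83697 mod 4 = 1, so the flip contributes +1; sign now +1
(83697/54303): 83697 mod 54303 = 29394, so (83697/54303) = (29394/54303)
factor out 2^1: 29394 = 2^1·14697; with 54303 mod 8 = 7, (2/54303) = +1; sign now +1; continue with (14697/54303)
flip (14697/54303) -> (54303/14697): both odd, 14697 mod 4 = 1, 54303 mod 4 = 3, so the flip contributes +1; sign now +1
(54303/14697): 54303 mod 14697 = 10212, so (54303/14697) = (10212/14697)
factor out 2^2: 10212 = 2^2·2553; with 14697 mod 8 = 1, (2/14697) = +1; sign now +1; continue with (2553/14697)
flip (2553/14697) -> (14697/2553): both odd, 2553 mod 4 = 1, 14697 mod 4 = 1, so the flip contributes +1; sign now +1
(14697/2553): 14697 mod 2553 = 1932, so (14697/2553) = (1932/2553)
factor out 2^2: 1932 = 2^2·483; with 2553 mod 8 = 1, (2/2553) = +1; sign now +1; continue with (483/2553)
flip (483/2553) -> (2553/483): both odd, 483 mod 4 = 3, 2553 mod 4 = 1, so the flip contributes +1; sign now +1
(2553/483): 2553 mod 483 = 138, so (2553/483) = (138/483)
factor out 2^1: 138 = 2^1·69; with 483 mod 8 = 3, (2/483) = -1; sign now -1; continue with (69/483)
flip (69/483) -> (483/69): both odd, 69 mod 4 = 1, 483 mod 4 = 3, so the flip contributes +1; sign now -1
(483/69): 483 mod 69 = 0, so (483/69) = (0/69)
reached (0/69); gcd(a, n) > 1, so (0/69) = 0 and the symbol is 0

0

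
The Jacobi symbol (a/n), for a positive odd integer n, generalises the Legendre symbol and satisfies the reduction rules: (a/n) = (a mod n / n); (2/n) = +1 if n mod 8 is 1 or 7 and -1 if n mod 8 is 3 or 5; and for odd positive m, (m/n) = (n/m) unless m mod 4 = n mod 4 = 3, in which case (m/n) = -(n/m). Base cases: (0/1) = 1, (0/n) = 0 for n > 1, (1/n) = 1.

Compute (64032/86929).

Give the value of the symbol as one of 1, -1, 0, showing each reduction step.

factor out 2^5: 64032 = 2^5·2001; with 86929 mod 8 = 1, (2/86929) = +1; sign now +1; continue with (2001/86929)
flip (2001/86929) -> (86929/2001): both odd, 2001 mod 4 = 1, 86929 mod 4 = 1, so the flip contributes +1; sign now +1
(86929/2001): 86929 mod 2001 = 886, so (86929/2001) = (886/2001)
factor out 2^1: 886 = 2^1·443; with 2001 mod 8 = 1, (2/2001) = +1; sign now +1; continue with (443/2001)
flip (443/2001) -> (2001/443): both odd, 443 mod 4 = 3, 2001 mod 4 = 1, so the flip contributes +1; sign now +1
(2001/443): 2001 mod 443 = 229, so (2001/443) = (229/443)
flip (229/443) -> (443/229): both odd, 229 mod 4 = 1, 443 mod 4 = 3, so the flip contributes +1; sign now +1
(443/229): 443 mod 229 = 214, so (443/229) = (214/229)
factor out 2^1: 214 = 2^1·107; with 229 mod 8 = 5, (2/229) = -1; sign now -1; continue with (107/229)
flip (107/229) -> (229/107): both odd, 107 mod 4 = 3, 229 mod 4 = 1, so the flip contributes +1; sign now -1
(229/107): 229 mod 107 = 15, so (229/107) = (15/107)
flip (15/107) -> (107/15): both odd, 15 mod 4 = 3, 107 mod 4 = 3, so the flip contributes -1; sign now +1
(107/15): 107 mod 15 = 2, so (107/15) = (2/15)
factor out 2^1: 2 = 2^1·1; with 15 mod 8 = 7, (2/15) = +1; sign now +1; continue with (1/15)
reached (1/15) = 1, so the symbol is +1

1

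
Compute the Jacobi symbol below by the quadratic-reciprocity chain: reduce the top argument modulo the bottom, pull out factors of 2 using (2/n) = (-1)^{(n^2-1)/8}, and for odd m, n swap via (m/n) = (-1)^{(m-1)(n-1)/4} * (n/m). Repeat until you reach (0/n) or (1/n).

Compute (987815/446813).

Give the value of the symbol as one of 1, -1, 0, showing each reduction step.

1

(987815/446813): 987815 mod 446813 = 94189, so (987815/446813) = (94189/446813)
flip (94189/446813) -> (446813/94189): both odd, 94189 mod 4 = 1, 446813 mod 4 = 1, so the flip contributes +1; sign now +1
(446813/94189): 446813 mod 94189 = 70057, so (446813/94189) = (70057/94189)
flip (70057/94189) -> (94189/70057): both odd, 70057 mod 4 = 1, 94189 mod 4 = 1, so the flip contributes +1; sign now +1
(94189/70057): 94189 mod 70057 = 24132, so (94189/70057) = (24132/70057)
factor out 2^2: 24132 = 2^2·6033; with 70057 mod 8 = 1, (2/70057) = +1; sign now +1; continue with (6033/70057)
flip (6033/70057) -> (70057/6033): both odd, 6033 mod 4 = 1, 70057 mod 4 = 1, so the flip contributes +1; sign now +1
(70057/6033): 70057 mod 6033 = 3694, so (70057/6033) = (3694/6033)
factor out 2^1: 3694 = 2^1·1847; with 6033 mod 8 = 1, (2/6033) = +1; sign now +1; continue with (1847/6033)
flip (1847/6033) -> (6033/1847): both odd, 1847 mod 4 = 3, 6033 mod 4 = 1, so the flip contributes +1; sign now +1
(6033/1847): 6033 mod 1847 = 492, so (6033/1847) = (492/1847)
factor out 2^2: 492 = 2^2·123; with 1847 mod 8 = 7, (2/1847) = +1; sign now +1; continue with (123/1847)
flip (123/1847) -> (1847/123): both odd, 123 mod 4 = 3, 1847 mod 4 = 3, so the flip contributes -1; sign now -1
(1847/123): 1847 mod 123 = 2, so (1847/123) = (2/123)
factor out 2^1: 2 = 2^1·1; with 123 mod 8 = 3, (2/123) = -1; sign now +1; continue with (1/123)
reached (1/123) = 1, so the symbol is +1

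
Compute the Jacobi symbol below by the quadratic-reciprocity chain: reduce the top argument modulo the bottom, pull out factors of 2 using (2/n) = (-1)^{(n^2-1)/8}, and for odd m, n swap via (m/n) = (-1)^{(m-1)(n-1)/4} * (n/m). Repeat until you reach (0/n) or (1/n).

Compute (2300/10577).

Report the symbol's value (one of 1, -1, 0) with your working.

-1

factor out 2^2: 2300 = 2^2·575; with 10577 mod 8 = 1, (2/10577) = +1; sign now +1; continue with (575/10577)
flip (575/10577) -> (10577/575): both odd, 575 mod 4 = 3, 10577 mod 4 = 1, so the flip contributes +1; sign now +1
(10577/575): 10577 mod 575 = 227, so (10577/575) = (227/575)
flip (227/575) -> (575/227): both odd, 227 mod 4 = 3, 575 mod 4 = 3, so the flip contributes -1; sign now -1
(575/227): 575 mod 227 = 121, so (575/227) = (121/227)
flip (121/227) -> (227/121): both odd, 121 mod 4 = 1, 227 mod 4 = 3, so the flip contributes +1; sign now -1
(227/121): 227 mod 121 = 106, so (227/121) = (106/121)
factor out 2^1: 106 = 2^1·53; with 121 mod 8 = 1, (2/121) = +1; sign now -1; continue with (53/121)
flip (53/121) -> (121/53): both odd, 53 mod 4 = 1, 121 mod 4 = 1, so the flip contributes +1; sign now -1
(121/53): 121 mod 53 = 15, so (121/53) = (15/53)
flip (15/53) -> (53/15): both odd, 15 mod 4 = 3, 53 mod 4 = 1, so the flip contributes +1; sign now -1
(53/15): 53 mod 15 = 8, so (53/15) = (8/15)
factor out 2^3: 8 = 2^3·1; with 15 mod 8 = 7, (2/15) = +1; sign now -1; continue with (1/15)
reached (1/15) = 1, so the symbol is -1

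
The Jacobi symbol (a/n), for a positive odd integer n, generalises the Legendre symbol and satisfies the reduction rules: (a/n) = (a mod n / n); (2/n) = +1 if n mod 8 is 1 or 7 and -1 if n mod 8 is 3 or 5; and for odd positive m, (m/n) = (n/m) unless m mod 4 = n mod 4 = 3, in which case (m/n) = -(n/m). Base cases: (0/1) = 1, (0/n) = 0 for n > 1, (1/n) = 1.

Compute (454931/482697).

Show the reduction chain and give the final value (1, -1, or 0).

reciprocity: (454931/482697) = +1·(482697/454931) since 454931 mod 4 = 3, 482697 mod 4 = 1; sign now +1
(482697/454931) = (27766/454931)   [reduce mod 454931]
27766 = 2^1·13883; (2/454931) = -1 since 454931 mod 8 = 3, so (27766/454931) = (-1)^1·(13883/454931); sign now -1
reciprocity: (13883/454931) = -1·(454931/13883) since 13883 mod 4 = 3, 454931 mod 4 = 3; sign now +1
(454931/13883) = (10675/13883)   [reduce mod 13883]
reciprocity: (10675/13883) = -1·(13883/10675) since 10675 mod 4 = 3, 13883 mod 4 = 3; sign now -1
(13883/10675) = (3208/10675)   [reduce mod 10675]
3208 = 2^3·401; (2/10675) = -1 since 10675 mod 8 = 3, so (3208/10675) = (-1)^3·(401/10675); sign now +1
reciprocity: (401/10675) = +1·(10675/401) since 401 mod 4 = 1, 10675 mod 4 = 3; sign now +1
(10675/401) = (249/401)   [reduce mod 401]
reciprocity: (249/401) = +1·(401/249) since 249 mod 4 = 1, 401 mod 4 = 1; sign now +1
(401/249) = (152/249)   [reduce mod 249]
152 = 2^3·19; (2/249) = +1 since 249 mod 8 = 1, so (152/249) = (+1)^3·(19/249); sign now +1
reciprocity: (19/249) = +1·(249/19) since 19 mod 4 = 3, 249 mod 4 = 1; sign now +1
(249/19) = (2/19)   [reduce mod 19]
2 = 2^1·1; (2/19) = -1 since 19 mod 8 = 3, so (2/19) = (-1)^1·(1/19); sign now -1
(1/19) = 1; final value = sign = -1

-1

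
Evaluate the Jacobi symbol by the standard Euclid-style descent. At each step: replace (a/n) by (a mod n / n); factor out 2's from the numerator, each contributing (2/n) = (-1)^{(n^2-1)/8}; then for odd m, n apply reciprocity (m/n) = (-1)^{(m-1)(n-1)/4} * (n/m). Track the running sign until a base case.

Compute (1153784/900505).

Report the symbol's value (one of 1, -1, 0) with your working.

1

(1153784/900505): 1153784 mod 900505 = 253279, so (1153784/900505) = (253279/900505)
flip (253279/900505) -> (900505/253279): both odd, 253279 mod 4 = 3, 900505 mod 4 = 1, so the flip contributes +1; sign now +1
(900505/253279): 900505 mod 253279 = 140668, so (900505/253279) = (140668/253279)
factor out 2^2: 140668 = 2^2·35167; with 253279 mod 8 = 7, (2/253279) = +1; sign now +1; continue with (35167/253279)
flip (35167/253279) -> (253279/35167): both odd, 35167 mod 4 = 3, 253279 mod 4 = 3, so the flip contributes -1; sign now -1
(253279/35167): 253279 mod 35167 = 7110, so (253279/35167) = (7110/35167)
factor out 2^1: 7110 = 2^1·3555; with 35167 mod 8 = 7, (2/35167) = +1; sign now -1; continue with (3555/35167)
flip (3555/35167) -> (35167/3555): both odd, 3555 mod 4 = 3, 35167 mod 4 = 3, so the flip contributes -1; sign now +1
(35167/3555): 35167 mod 3555 = 3172, so (35167/3555) = (3172/3555)
factor out 2^2: 3172 = 2^2·793; with 3555 mod 8 = 3, (2/3555) = -1; sign now +1; continue with (793/3555)
flip (793/3555) -> (3555/793): both odd, 793 mod 4 = 1, 3555 mod 4 = 3, so the flip contributes +1; sign now +1
(3555/793): 3555 mod 793 = 383, so (3555/793) = (383/793)
flip (383/793) -> (793/383): both odd, 383 mod 4 = 3, 793 mod 4 = 1, so the flip contributes +1; sign now +1
(793/383): 793 mod 383 = 27, so (793/383) = (27/383)
flip (27/383) -> (383/27): both odd, 27 mod 4 = 3, 383 mod 4 = 3, so the flip contributes -1; sign now -1
(383/27): 383 mod 27 = 5, so (383/27) = (5/27)
flip (5/27) -> (27/5): both odd, 5 mod 4 = 1, 27 mod 4 = 3, so the flip contributes +1; sign now -1
(27/5): 27 mod 5 = 2, so (27/5) = (2/5)
factor out 2^1: 2 = 2^1·1; with 5 mod 8 = 5, (2/5) = -1; sign now +1; continue with (1/5)
reached (1/5) = 1, so the symbol is +1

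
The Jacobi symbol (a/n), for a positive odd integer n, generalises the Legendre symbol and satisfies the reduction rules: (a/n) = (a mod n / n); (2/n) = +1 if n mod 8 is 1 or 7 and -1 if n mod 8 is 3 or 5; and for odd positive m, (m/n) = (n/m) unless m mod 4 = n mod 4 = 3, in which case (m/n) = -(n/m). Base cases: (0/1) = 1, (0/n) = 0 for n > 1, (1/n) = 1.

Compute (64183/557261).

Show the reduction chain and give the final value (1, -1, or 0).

reciprocity: (64183/557261) = +1·(557261/64183) since 64183 mod 4 = 3, 557261 mod 4 = 1; sign now +1
(557261/64183) = (43797/64183)   [reduce mod 64183]
reciprocity: (43797/64183) = +1·(64183/43797) since 43797 mod 4 = 1, 64183 mod 4 = 3; sign now +1
(64183/43797) = (20386/43797)   [reduce mod 43797]
20386 = 2^1·10193; (2/43797) = -1 since 43797 mod 8 = 5, so (20386/43797) = (-1)^1·(10193/43797); sign now -1
reciprocity: (10193/43797) = +1·(43797/10193) since 10193 mod 4 = 1, 43797 mod 4 = 1; sign now -1
(43797/10193) = (3025/10193)   [reduce mod 10193]
reciprocity: (3025/10193) = +1·(10193/3025) since 3025 mod 4 = 1, 10193 mod 4 = 1; sign now -1
(10193/3025) = (1118/3025)   [reduce mod 3025]
1118 = 2^1·559; (2/3025) = +1 since 3025 mod 8 = 1, so (1118/3025) = (+1)^1·(559/3025); sign now -1
reciprocity: (559/3025) = +1·(3025/559) since 559 mod 4 = 3, 3025 mod 4 = 1; sign now -1
(3025/559) = (230/559)   [reduce mod 559]
230 = 2^1·115; (2/559) = +1 since 559 mod 8 = 7, so (230/559) = (+1)^1·(115/559); sign now -1
reciprocity: (115/559) = -1·(559/115) since 115 mod 4 = 3, 559 mod 4 = 3; sign now +1
(559/115) = (99/115)   [reduce mod 115]
reciprocity: (99/115) = -1·(115/99) since 99 mod 4 = 3, 115 mod 4 = 3; sign now -1
(115/99) = (16/99)   [reduce mod 99]
16 = 2^4·1; (2/99) = -1 since 99 mod 8 = 3, so (16/99) = (-1)^4·(1/99); sign now -1
(1/99) = 1; final value = sign = -1

-1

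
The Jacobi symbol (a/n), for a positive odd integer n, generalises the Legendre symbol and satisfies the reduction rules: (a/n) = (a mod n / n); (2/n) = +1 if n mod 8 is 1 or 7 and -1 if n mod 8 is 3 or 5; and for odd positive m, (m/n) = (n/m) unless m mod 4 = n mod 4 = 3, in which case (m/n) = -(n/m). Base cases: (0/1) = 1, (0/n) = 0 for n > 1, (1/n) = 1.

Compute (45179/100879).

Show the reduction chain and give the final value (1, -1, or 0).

-1

flip (45179/100879) -> (100879/45179): both odd, 45179 mod 4 = 3, 100879 mod 4 = 3, so the flip contributes -1; sign now -1
(100879/45179): 100879 mod 45179 = 10521, so (100879/45179) = (10521/45179)
flip (10521/45179) -> (45179/10521): both odd, 10521 mod 4 = 1, 45179 mod 4 = 3, so the flip contributes +1; sign now -1
(45179/10521): 45179 mod 10521 = 3095, so (45179/10521) = (3095/10521)
flip (3095/10521) -> (10521/3095): both odd, 3095 mod 4 = 3, 10521 mod 4 = 1, so the flip contributes +1; sign now -1
(10521/3095): 10521 mod 3095 = 1236, so (10521/3095) = (1236/3095)
factor out 2^2: 1236 = 2^2·309; with 3095 mod 8 = 7, (2/3095) = +1; sign now -1; continue with (309/3095)
flip (309/3095) -> (3095/309): both odd, 309 mod 4 = 1, 3095 mod 4 = 3, so the flip contributes +1; sign now -1
(3095/309): 3095 mod 309 = 5, so (3095/309) = (5/309)
flip (5/309) -> (309/5): both odd, 5 mod 4 = 1, 309 mod 4 = 1, so the flip contributes +1; sign now -1
(309/5): 309 mod 5 = 4, so (309/5) = (4/5)
factor out 2^2: 4 = 2^2·1; with 5 mod 8 = 5, (2/5) = -1; sign now -1; continue with (1/5)
reached (1/5) = 1, so the symbol is -1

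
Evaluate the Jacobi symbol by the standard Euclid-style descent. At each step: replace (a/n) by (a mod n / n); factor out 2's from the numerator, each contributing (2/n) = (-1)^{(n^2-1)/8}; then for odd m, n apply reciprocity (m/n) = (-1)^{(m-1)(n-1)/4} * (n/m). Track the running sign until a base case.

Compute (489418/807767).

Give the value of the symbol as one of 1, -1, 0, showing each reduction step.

factor out 2^1: 489418 = 2^1·244709; with 807767 mod 8 = 7, (2/807767) = +1; sign now +1; continue with (244709/807767)
flip (244709/807767) -> (807767/244709): both odd, 244709 mod 4 = 1, 807767 mod 4 = 3, so the flip contributes +1; sign now +1
(807767/244709): 807767 mod 244709 = 73640, so (807767/244709) = (73640/244709)
factor out 2^3: 73640 = 2^3·9205; with 244709 mod 8 = 5, (2/244709) = -1; sign now -1; continue with (9205/244709)
flip (9205/244709) -> (244709/9205): both odd, 9205 mod 4 = 1, 244709 mod 4 = 1, so the flip contributes +1; sign now -1
(244709/9205): 244709 mod 9205 = 5379, so (244709/9205) = (5379/9205)
flip (5379/9205) -> (9205/5379): both odd, 5379 mod 4 = 3, 9205 mod 4 = 1, so the flip contributes +1; sign now -1
(9205/5379): 9205 mod 5379 = 3826, so (9205/5379) = (3826/5379)
factor out 2^1: 3826 = 2^1·1913; with 5379 mod 8 = 3, (2/5379) = -1; sign now +1; continue with (1913/5379)
flip (1913/5379) -> (5379/1913): both odd, 1913 mod 4 = 1, 5379 mod 4 = 3, so the flip contributes +1; sign now +1
(5379/1913): 5379 mod 1913 = 1553, so (5379/1913) = (1553/1913)
flip (1553/1913) -> (1913/1553): both odd, 1553 mod 4 = 1, 1913 mod 4 = 1, so the flip contributes +1; sign now +1
(1913/1553): 1913 mod 1553 = 360, so (1913/1553) = (360/1553)
factor out 2^3: 360 = 2^3·45; with 1553 mod 8 = 1, (2/1553) = +1; sign now +1; continue with (45/1553)
flip (45/1553) -> (1553/45): both odd, 45 mod 4 = 1, 1553 mod 4 = 1, so the flip contributes +1; sign now +1
(1553/45): 1553 mod 45 = 23, so (1553/45) = (23/45)
flip (23/45) -> (45/23): both odd, 23 mod 4 = 3, 45 mod 4 = 1, so the flip contributes +1; sign now +1
(45/23): 45 mod 23 = 22, so (45/23) = (22/23)
factor out 2^1: 22 = 2^1·11; with 23 mod 8 = 7, (2/23) = +1; sign now +1; continue with (11/23)
flip (11/23) -> (23/11): both odd, 11 mod 4 = 3, 23 mod 4 = 3, so the flip contributes -1; sign now -1
(23/11): 23 mod 11 = 1, so (23/11) = (1/11)
reached (1/11) = 1, so the symbol is -1

-1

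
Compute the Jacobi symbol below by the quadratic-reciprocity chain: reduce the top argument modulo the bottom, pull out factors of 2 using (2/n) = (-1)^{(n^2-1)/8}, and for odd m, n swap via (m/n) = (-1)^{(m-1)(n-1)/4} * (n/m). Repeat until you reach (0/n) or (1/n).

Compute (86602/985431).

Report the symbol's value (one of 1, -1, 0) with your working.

factor out 2^1: 86602 = 2^1·43301; with 985431 mod 8 = 7, (2/985431) = +1; sign now +1; continue with (43301/985431)
flip (43301/985431) -> (985431/43301): both odd, 43301 mod 4 = 1, 985431 mod 4 = 3, so the flip contributes +1; sign now +1
(985431/43301): 985431 mod 43301 = 32809, so (985431/43301) = (32809/43301)
flip (32809/43301) -> (43301/32809): both odd, 32809 mod 4 = 1, 43301 mod 4 = 1, so the flip contributes +1; sign now +1
(43301/32809): 43301 mod 32809 = 10492, so (43301/32809) = (10492/32809)
factor out 2^2: 10492 = 2^2·2623; with 32809 mod 8 = 1, (2/32809) = +1; sign now +1; continue with (2623/32809)
flip (2623/32809) -> (32809/2623): both odd, 2623 mod 4 = 3, 32809 mod 4 = 1, so the flip contributes +1; sign now +1
(32809/2623): 32809 mod 2623 = 1333, so (32809/2623) = (1333/2623)
flip (1333/2623) -> (2623/1333): both odd, 1333 mod 4 = 1, 2623 mod 4 = 3, so the flip contributes +1; sign now +1
(2623/1333): 2623 mod 1333 = 1290, so (2623/1333) = (1290/1333)
factor out 2^1: 1290 = 2^1·645; with 1333 mod 8 = 5, (2/1333) = -1; sign now -1; continue with (645/1333)
flip (645/1333) -> (1333/645): both odd, 645 mod 4 = 1, 1333 mod 4 = 1, so the flip contributes +1; sign now -1
(1333/645): 1333 mod 645 = 43, so (1333/645) = (43/645)
flip (43/645) -> (645/43): both odd, 43 mod 4 = 3, 645 mod 4 = 1, so the flip contributes +1; sign now -1
(645/43): 645 mod 43 = 0, so (645/43) = (0/43)
reached (0/43); gcd(a, n) > 1, so (0/43) = 0 and the symbol is 0

0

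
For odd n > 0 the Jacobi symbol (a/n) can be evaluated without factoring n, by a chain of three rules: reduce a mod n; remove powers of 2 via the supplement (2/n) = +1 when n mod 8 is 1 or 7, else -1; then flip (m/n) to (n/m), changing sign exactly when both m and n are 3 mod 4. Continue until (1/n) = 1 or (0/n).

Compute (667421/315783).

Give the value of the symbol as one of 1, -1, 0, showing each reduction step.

(667421/315783): 667421 mod 315783 = 35855, so (667421/315783) = (35855/315783)
flip (35855/315783) -> (315783/35855): both odd, 35855 mod 4 = 3, 315783 mod 4 = 3, so the flip contributes -1; sign now -1
(315783/35855): 315783 mod 35855 = 28943, so (315783/35855) = (28943/35855)
flip (28943/35855) -> (35855/28943): both odd, 28943 mod 4 = 3, 35855 mod 4 = 3, so the flip contributes -1; sign now +1
(35855/28943): 35855 mod 28943 = 6912, so (35855/28943) = (6912/28943)
factor out 2^8: 6912 = 2^8·27; with 28943 mod 8 = 7, (2/28943) = +1; sign now +1; continue with (27/28943)
flip (27/28943) -> (28943/27): both odd, 27 mod 4 = 3, 28943 mod 4 = 3, so the flip contributes -1; sign now -1
(28943/27): 28943 mod 27 = 26, so (28943/27) = (26/27)
factor out 2^1: 26 = 2^1·13; with 27 mod 8 = 3, (2/27) = -1; sign now +1; continue with (13/27)
flip (13/27) -> (27/13): both odd, 13 mod 4 = 1, 27 mod 4 = 3, so the flip contributes +1; sign now +1
(27/13): 27 mod 13 = 1, so (27/13) = (1/13)
reached (1/13) = 1, so the symbol is +1

1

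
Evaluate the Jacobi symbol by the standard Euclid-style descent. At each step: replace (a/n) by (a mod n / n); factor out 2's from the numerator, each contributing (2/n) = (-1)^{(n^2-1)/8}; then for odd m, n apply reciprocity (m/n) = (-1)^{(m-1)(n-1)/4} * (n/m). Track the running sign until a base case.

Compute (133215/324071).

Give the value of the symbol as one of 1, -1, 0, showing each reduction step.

flip (133215/324071) -> (324071/133215): both odd, 133215 mod 4 = 3, 324071 mod 4 = 3, so the flip contributes -1; sign now -1
(324071/133215): 324071 mod 133215 = 57641, so (324071/133215) = (57641/133215)
flip (57641/133215) -> (133215/57641): both odd, 57641 mod 4 = 1, 133215 mod 4 = 3, so the flip contributes +1; sign now -1
(133215/57641): 133215 mod 57641 = 17933, so (133215/57641) = (17933/57641)
flip (17933/57641) -> (57641/17933): both odd, 17933 mod 4 = 1, 57641 mod 4 = 1, so the flip contributes +1; sign now -1
(57641/17933): 57641 mod 17933 = 3842, so (57641/17933) = (3842/17933)
factor out 2^1: 3842 = 2^1·1921; with 17933 mod 8 = 5, (2/17933) = -1; sign now +1; continue with (1921/17933)
flip (1921/17933) -> (17933/1921): both odd, 1921 mod 4 = 1, 17933 mod 4 = 1, so the flip contributes +1; sign now +1
(17933/1921): 17933 mod 1921 = 644, so (17933/1921) = (644/1921)
factor out 2^2: 644 = 2^2·161; with 1921 mod 8 = 1, (2/1921) = +1; sign now +1; continue with (161/1921)
flip (161/1921) -> (1921/161): both odd, 161 mod 4 = 1, 1921 mod 4 = 1, so the flip contributes +1; sign now +1
(1921/161): 1921 mod 161 = 150, so (1921/161) = (150/161)
factor out 2^1: 150 = 2^1·75; with 161 mod 8 = 1, (2/161) = +1; sign now +1; continue with (75/161)
flip (75/161) -> (161/75): both odd, 75 mod 4 = 3, 161 mod 4 = 1, so the flip contributes +1; sign now +1
(161/75): 161 mod 75 = 11, so (161/75) = (11/75)
flip (11/75) -> (75/11): both odd, 11 mod 4 = 3, 75 mod 4 = 3, so the flip contributes -1; sign now -1
(75/11): 75 mod 11 = 9, so (75/11) = (9/11)
flip (9/11) -> (11/9): both odd, 9 mod 4 = 1, 11 mod 4 = 3, so the flip contributes +1; sign now -1
(11/9): 11 mod 9 = 2, so (11/9) = (2/9)
factor out 2^1: 2 = 2^1·1; with 9 mod 8 = 1, (2/9) = +1; sign now -1; continue with (1/9)
reached (1/9) = 1, so the symbol is -1

-1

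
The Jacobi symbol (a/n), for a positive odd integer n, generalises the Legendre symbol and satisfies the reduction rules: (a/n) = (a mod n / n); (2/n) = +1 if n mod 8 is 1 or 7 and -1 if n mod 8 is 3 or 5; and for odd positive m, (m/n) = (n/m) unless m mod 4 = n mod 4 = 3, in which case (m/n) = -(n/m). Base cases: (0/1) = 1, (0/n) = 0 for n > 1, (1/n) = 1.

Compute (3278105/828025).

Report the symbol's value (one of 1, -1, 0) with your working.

0

(3278105/828025) = (794030/828025)   [reduce mod 828025]
794030 = 2^1·397015; (2/828025) = +1 since 828025 mod 8 = 1, so (794030/828025) = (+1)^1·(397015/828025); sign now +1
reciprocity: (397015/828025) = +1·(828025/397015) since 397015 mod 4 = 3, 828025 mod 4 = 1; sign now +1
(828025/397015) = (33995/397015)   [reduce mod 397015]
reciprocity: (33995/397015) = -1·(397015/33995) since 33995 mod 4 = 3, 397015 mod 4 = 3; sign now -1
(397015/33995) = (23070/33995)   [reduce mod 33995]
23070 = 2^1·11535; (2/33995) = -1 since 33995 mod 8 = 3, so (23070/33995) = (-1)^1·(11535/33995); sign now +1
reciprocity: (11535/33995) = -1·(33995/11535) since 11535 mod 4 = 3, 33995 mod 4 = 3; sign now -1
(33995/11535) = (10925/11535)   [reduce mod 11535]
reciprocity: (10925/11535) = +1·(11535/10925) since 10925 mod 4 = 1, 11535 mod 4 = 3; sign now -1
(11535/10925) = (610/10925)   [reduce mod 10925]
610 = 2^1·305; (2/10925) = -1 since 10925 mod 8 = 5, so (610/10925) = (-1)^1·(305/10925); sign now +1
reciprocity: (305/10925) = +1·(10925/305) since 305 mod 4 = 1, 10925 mod 4 = 1; sign now +1
(10925/305) = (250/305)   [reduce mod 305]
250 = 2^1·125; (2/305) = +1 since 305 mod 8 = 1, so (250/305) = (+1)^1·(125/305); sign now +1
reciprocity: (125/305) = +1·(305/125) since 125 mod 4 = 1, 305 mod 4 = 1; sign now +1
(305/125) = (55/125)   [reduce mod 125]
reciprocity: (55/125) = +1·(125/55) since 55 mod 4 = 3, 125 mod 4 = 1; sign now +1
(125/55) = (15/55)   [reduce mod 55]
reciprocity: (15/55) = -1·(55/15) since 15 mod 4 = 3, 55 mod 4 = 3; sign now -1
(55/15) = (10/15)   [reduce mod 15]
10 = 2^1·5; (2/15) = +1 since 15 mod 8 = 7, so (10/15) = (+1)^1·(5/15); sign now -1
reciprocity: (5/15) = +1·(15/5) since 5 mod 4 = 1, 15 mod 4 = 3; sign now -1
(15/5) = (0/5)   [reduce mod 5]
(0/5) = 0   [gcd(a, n) > 1]; final value = 0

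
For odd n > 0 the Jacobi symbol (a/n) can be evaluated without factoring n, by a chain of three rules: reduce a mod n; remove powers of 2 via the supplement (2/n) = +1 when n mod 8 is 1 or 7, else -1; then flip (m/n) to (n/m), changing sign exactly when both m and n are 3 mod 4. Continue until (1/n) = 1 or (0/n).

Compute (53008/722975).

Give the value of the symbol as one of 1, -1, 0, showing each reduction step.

-1

53008 = 2^4·3313; (2/722975) = +1 since 722975 mod 8 = 7, so (53008/722975) = (+1)^4·(3313/722975); sign now +1
reciprocity: (3313/722975) = +1·(722975/3313) since 3313 mod 4 = 1, 722975 mod 4 = 3; sign now +1
(722975/3313) = (741/3313)   [reduce mod 3313]
reciprocity: (741/3313) = +1·(3313/741) since 741 mod 4 = 1, 3313 mod 4 = 1; sign now +1
(3313/741) = (349/741)   [reduce mod 741]
reciprocity: (349/741) = +1·(741/349) since 349 mod 4 = 1, 741 mod 4 = 1; sign now +1
(741/349) = (43/349)   [reduce mod 349]
reciprocity: (43/349) = +1·(349/43) since 43 mod 4 = 3, 349 mod 4 = 1; sign now +1
(349/43) = (5/43)   [reduce mod 43]
reciprocity: (5/43) = +1·(43/5) since 5 mod 4 = 1, 43 mod 4 = 3; sign now +1
(43/5) = (3/5)   [reduce mod 5]
reciprocity: (3/5) = +1·(5/3) since 3 mod 4 = 3, 5 mod 4 = 1; sign now +1
(5/3) = (2/3)   [reduce mod 3]
2 = 2^1·1; (2/3) = -1 since 3 mod 8 = 3, so (2/3) = (-1)^1·(1/3); sign now -1
(1/3) = 1; final value = sign = -1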